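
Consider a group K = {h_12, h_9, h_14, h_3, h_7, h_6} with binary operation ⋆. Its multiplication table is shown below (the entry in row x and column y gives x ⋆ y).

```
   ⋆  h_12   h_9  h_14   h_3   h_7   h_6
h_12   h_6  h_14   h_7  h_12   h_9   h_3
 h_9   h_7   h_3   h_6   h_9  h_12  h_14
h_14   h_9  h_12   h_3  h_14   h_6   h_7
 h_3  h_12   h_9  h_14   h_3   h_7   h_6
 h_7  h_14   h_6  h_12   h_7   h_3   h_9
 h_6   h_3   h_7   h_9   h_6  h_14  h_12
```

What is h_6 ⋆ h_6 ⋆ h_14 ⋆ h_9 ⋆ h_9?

h_7

h_6 ⋆ h_6 = h_12
h_12 ⋆ h_14 = h_7
h_7 ⋆ h_9 = h_6
h_6 ⋆ h_9 = h_7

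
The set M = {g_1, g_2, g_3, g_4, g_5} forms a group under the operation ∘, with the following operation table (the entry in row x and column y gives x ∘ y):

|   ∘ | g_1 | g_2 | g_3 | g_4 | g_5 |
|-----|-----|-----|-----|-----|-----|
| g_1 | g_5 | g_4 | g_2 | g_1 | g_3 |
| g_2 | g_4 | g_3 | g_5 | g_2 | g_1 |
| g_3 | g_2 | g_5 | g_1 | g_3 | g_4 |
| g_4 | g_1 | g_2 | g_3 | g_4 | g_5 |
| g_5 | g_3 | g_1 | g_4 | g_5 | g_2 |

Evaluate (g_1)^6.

g_1

g_1^1 = g_1
g_1^2 = g_1 ∘ g_1 = g_5
g_1^3 = g_5 ∘ g_1 = g_3
g_1^4 = g_3 ∘ g_1 = g_2
g_1^5 = g_2 ∘ g_1 = g_4
g_1^6 = g_4 ∘ g_1 = g_1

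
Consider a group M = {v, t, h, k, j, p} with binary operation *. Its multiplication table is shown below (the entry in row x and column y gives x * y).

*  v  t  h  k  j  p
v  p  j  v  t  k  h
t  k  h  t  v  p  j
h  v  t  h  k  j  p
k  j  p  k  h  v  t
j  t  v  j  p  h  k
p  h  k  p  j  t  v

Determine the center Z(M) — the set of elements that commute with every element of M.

An element z is central iff its row equals its column in the table.
For p: p * t = k ≠ j = t * p, so p ∉ Z.
Checking each element this way leaves Z(M) = {h}.

{h}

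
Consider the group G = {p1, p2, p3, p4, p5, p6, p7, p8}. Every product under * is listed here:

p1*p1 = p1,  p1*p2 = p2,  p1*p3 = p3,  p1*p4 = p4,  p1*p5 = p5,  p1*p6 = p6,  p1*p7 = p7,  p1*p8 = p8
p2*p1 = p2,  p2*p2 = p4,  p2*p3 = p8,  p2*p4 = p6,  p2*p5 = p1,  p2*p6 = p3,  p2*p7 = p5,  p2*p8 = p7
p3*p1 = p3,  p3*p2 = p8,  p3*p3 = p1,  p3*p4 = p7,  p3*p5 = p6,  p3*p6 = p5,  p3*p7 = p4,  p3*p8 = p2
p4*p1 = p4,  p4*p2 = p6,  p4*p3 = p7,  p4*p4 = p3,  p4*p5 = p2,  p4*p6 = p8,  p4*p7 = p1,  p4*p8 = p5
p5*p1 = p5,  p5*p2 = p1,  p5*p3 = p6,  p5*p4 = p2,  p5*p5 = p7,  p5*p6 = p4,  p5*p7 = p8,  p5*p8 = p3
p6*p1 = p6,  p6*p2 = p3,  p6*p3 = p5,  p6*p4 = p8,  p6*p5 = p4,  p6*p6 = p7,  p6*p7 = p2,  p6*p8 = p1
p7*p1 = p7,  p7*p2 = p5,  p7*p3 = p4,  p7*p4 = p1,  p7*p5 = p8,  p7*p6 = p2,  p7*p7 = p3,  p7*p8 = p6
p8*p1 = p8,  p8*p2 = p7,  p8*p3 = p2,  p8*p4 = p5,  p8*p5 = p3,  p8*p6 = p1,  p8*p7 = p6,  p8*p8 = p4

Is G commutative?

Yes

Check whether the table is symmetric across its main diagonal.
Every entry (row x, col y) equals the entry (row y, col x), so G is abelian.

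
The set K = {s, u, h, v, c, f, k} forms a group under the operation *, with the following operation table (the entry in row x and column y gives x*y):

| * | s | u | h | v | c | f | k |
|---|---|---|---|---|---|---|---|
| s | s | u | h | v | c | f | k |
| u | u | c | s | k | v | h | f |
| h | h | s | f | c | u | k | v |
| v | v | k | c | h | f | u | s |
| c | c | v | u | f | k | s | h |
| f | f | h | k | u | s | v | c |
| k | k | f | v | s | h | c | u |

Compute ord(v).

7

The identity element is s (its row matches the header).
v^1 = v
v^2 = v*v = h
v^3 = h*v = c
v^4 = c*v = f
v^5 = f*v = u
v^6 = u*v = k
v^7 = k*v = s
The first power of v equal to the identity is v^7, so ord(v) = 7.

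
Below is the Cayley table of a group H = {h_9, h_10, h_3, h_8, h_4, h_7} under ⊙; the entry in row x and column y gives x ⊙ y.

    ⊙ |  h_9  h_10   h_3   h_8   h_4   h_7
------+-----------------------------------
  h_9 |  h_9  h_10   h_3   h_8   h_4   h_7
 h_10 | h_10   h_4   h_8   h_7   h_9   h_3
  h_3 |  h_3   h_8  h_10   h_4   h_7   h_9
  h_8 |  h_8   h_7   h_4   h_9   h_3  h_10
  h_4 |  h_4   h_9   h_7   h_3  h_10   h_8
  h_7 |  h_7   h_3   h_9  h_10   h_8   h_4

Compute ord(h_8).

2

The identity element is h_9 (its row matches the header).
h_8^1 = h_8
h_8^2 = h_8 ⊙ h_8 = h_9
The first power of h_8 equal to the identity is h_8^2, so ord(h_8) = 2.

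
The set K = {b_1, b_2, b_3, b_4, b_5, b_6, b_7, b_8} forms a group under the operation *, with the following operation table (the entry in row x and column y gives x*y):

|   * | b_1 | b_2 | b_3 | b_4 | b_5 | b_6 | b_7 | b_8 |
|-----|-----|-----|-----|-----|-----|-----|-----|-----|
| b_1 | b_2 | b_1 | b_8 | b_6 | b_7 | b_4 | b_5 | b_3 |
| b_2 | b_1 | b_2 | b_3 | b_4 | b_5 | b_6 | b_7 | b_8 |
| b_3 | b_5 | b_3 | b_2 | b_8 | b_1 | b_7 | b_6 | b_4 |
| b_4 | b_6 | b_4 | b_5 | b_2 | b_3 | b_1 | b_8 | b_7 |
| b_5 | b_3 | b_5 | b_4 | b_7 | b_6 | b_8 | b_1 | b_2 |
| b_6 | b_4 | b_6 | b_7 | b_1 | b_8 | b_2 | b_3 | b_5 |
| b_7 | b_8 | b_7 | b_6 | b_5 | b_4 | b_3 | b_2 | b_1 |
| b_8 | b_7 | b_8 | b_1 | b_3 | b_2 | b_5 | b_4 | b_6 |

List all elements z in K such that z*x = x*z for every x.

An element z is central iff its row equals its column in the table.
For b_8: b_8*b_7 = b_4 ≠ b_1 = b_7*b_8, so b_8 ∉ Z.
Checking each element this way leaves Z(K) = {b_2, b_6}.

{b_2, b_6}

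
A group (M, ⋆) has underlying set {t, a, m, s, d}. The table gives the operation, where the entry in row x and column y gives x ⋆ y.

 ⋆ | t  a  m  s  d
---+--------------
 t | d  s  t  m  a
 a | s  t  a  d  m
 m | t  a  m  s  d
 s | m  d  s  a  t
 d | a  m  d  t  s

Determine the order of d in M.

The identity element is m (its row matches the header).
d^1 = d
d^2 = d ⋆ d = s
d^3 = s ⋆ d = t
d^4 = t ⋆ d = a
d^5 = a ⋆ d = m
The first power of d equal to the identity is d^5, so ord(d) = 5.

5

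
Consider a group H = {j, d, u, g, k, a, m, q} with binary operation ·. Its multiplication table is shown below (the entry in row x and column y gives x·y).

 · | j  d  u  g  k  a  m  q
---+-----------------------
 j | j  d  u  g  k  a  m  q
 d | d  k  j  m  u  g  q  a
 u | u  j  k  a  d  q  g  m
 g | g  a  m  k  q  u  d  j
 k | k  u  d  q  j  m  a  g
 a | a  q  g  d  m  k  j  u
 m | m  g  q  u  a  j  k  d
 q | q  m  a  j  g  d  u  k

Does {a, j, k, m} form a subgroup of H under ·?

{a, j, k, m} contains the identity j.
Checking products: every product of two elements of {a, j, k, m} (read from the table) lies in {a, j, k, m}, so the set is closed.
In a finite group, a nonempty closed subset is a subgroup. So {a, j, k, m} ≤ H.

Yes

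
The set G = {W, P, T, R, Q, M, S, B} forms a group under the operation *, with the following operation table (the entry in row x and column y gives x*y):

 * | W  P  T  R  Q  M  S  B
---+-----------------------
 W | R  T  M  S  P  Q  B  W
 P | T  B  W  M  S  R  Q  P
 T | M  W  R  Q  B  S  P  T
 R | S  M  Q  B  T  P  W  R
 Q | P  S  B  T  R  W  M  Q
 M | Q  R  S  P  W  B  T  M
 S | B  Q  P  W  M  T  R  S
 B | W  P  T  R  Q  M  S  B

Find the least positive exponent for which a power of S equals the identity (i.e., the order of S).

4

The identity element is B (its row matches the header).
S^1 = S
S^2 = S*S = R
S^3 = R*S = W
S^4 = W*S = B
The first power of S equal to the identity is S^4, so ord(S) = 4.
(Structurally, G here is isomorphic to Z_2 x Z_4.)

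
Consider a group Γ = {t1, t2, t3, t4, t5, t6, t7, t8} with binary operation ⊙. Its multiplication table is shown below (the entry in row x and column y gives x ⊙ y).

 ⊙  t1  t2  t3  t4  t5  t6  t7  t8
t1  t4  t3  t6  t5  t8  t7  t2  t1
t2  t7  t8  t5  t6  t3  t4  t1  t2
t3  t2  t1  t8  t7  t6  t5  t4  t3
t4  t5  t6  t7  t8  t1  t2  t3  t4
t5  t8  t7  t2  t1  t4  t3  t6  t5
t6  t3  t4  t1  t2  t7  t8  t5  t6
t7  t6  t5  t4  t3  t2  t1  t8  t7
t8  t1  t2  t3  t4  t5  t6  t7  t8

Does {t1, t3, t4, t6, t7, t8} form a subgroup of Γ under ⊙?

t1 ⊙ t4 = t5, which is not in {t1, t3, t4, t6, t7, t8}.
The subset is not closed under ⊙, so it is not a subgroup.

No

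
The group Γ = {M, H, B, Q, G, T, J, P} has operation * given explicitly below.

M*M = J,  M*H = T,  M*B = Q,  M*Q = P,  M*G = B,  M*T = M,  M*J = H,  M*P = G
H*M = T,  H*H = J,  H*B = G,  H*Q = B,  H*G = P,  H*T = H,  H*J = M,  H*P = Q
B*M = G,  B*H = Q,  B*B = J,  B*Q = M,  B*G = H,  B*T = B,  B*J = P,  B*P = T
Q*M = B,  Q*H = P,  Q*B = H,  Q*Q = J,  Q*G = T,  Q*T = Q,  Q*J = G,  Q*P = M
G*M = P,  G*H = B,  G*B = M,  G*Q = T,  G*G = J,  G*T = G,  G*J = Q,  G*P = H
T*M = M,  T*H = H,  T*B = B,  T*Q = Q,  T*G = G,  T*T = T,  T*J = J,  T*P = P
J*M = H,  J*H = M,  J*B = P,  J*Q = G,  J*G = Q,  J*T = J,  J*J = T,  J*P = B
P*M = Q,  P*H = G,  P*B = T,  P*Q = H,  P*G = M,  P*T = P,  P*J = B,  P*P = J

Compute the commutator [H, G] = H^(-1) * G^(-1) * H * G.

Identity is T; from the table H^(-1) = M and G^(-1) = Q.
M * Q = P
P * H = G
G * G = J

J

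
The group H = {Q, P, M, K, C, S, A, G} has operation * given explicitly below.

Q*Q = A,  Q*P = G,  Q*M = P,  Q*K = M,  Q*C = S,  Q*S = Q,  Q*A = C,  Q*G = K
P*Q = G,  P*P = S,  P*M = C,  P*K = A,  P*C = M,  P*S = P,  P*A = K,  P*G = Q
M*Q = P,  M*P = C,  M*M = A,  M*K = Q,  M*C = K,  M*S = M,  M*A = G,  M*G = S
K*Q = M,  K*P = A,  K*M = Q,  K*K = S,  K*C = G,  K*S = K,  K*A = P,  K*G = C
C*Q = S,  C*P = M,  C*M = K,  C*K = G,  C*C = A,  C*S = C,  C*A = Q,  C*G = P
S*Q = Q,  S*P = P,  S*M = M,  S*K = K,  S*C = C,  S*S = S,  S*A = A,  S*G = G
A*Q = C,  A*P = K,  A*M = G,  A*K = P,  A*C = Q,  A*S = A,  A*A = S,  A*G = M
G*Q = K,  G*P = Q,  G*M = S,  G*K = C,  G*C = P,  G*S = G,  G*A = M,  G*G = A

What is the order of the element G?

4

The identity element is S (its row matches the header).
G^1 = G
G^2 = G * G = A
G^3 = A * G = M
G^4 = M * G = S
The first power of G equal to the identity is G^4, so ord(G) = 4.
(Structurally, H here is isomorphic to Z_2 x Z_4.)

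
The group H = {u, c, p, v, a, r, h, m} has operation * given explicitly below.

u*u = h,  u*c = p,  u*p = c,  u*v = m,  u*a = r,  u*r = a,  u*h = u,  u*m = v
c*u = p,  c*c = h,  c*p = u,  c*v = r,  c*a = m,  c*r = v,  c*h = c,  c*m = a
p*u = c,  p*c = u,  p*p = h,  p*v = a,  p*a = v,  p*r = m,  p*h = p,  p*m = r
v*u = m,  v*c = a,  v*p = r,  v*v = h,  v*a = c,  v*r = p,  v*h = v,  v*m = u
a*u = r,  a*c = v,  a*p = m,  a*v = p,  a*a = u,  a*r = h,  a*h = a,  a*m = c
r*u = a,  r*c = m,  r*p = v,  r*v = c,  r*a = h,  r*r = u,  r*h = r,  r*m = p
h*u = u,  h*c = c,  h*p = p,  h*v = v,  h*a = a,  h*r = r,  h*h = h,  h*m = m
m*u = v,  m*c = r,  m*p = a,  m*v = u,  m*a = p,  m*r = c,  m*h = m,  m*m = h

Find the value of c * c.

h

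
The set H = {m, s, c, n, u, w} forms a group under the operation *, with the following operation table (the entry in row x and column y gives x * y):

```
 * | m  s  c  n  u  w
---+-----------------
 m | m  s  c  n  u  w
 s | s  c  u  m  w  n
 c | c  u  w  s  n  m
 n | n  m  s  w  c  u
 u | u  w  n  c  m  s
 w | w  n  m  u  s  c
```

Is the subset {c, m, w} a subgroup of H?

{c, m, w} contains the identity m.
Checking products: every product of two elements of {c, m, w} (read from the table) lies in {c, m, w}, so the set is closed.
In a finite group, a nonempty closed subset is a subgroup. So {c, m, w} ≤ H.

Yes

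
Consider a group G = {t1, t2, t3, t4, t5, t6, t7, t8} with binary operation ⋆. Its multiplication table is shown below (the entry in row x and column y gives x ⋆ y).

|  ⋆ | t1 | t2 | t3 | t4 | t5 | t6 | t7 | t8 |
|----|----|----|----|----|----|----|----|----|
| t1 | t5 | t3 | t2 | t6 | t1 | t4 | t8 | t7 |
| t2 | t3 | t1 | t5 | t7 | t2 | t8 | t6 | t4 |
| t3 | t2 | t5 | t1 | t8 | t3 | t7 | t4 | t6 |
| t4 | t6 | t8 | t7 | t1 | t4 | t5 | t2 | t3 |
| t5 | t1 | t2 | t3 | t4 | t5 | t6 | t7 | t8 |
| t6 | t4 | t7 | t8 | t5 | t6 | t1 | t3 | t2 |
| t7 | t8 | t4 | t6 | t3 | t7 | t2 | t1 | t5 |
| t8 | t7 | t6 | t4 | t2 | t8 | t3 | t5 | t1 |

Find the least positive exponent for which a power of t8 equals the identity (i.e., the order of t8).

The identity element is t5 (its row matches the header).
t8^1 = t8
t8^2 = t8 ⋆ t8 = t1
t8^3 = t1 ⋆ t8 = t7
t8^4 = t7 ⋆ t8 = t5
The first power of t8 equal to the identity is t8^4, so ord(t8) = 4.
(Structurally, G here is isomorphic to the quaternion group Q_8.)

4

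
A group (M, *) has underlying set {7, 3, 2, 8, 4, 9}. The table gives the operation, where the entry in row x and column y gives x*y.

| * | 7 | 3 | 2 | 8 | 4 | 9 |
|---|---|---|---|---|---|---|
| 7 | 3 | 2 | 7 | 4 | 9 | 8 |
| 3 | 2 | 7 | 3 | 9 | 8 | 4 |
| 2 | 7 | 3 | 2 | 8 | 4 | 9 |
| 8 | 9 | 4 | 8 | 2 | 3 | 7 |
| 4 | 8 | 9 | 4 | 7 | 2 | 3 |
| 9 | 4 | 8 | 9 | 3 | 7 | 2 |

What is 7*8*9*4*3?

4

7*8 = 4
4*9 = 3
3*4 = 8
8*3 = 4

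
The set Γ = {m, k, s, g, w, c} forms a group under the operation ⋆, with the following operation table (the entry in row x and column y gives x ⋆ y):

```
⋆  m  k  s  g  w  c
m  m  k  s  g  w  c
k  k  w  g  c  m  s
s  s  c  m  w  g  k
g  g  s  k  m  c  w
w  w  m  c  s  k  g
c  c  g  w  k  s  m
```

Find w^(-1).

k

First locate the identity: row m matches the header, so m is the identity.
Scan row w for m: w ⋆ k = m. Hence w^(-1) = k.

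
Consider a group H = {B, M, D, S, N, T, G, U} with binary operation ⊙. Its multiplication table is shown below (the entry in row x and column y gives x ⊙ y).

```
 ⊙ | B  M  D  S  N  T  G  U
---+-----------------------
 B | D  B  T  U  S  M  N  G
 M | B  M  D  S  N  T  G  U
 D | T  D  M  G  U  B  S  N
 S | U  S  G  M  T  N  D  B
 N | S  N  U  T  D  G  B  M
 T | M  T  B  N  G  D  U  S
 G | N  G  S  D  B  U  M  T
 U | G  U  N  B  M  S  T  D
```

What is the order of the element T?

4

The identity element is M (its row matches the header).
T^1 = T
T^2 = T ⊙ T = D
T^3 = D ⊙ T = B
T^4 = B ⊙ T = M
The first power of T equal to the identity is T^4, so ord(T) = 4.
(Structurally, H here is isomorphic to Z_2 x Z_4.)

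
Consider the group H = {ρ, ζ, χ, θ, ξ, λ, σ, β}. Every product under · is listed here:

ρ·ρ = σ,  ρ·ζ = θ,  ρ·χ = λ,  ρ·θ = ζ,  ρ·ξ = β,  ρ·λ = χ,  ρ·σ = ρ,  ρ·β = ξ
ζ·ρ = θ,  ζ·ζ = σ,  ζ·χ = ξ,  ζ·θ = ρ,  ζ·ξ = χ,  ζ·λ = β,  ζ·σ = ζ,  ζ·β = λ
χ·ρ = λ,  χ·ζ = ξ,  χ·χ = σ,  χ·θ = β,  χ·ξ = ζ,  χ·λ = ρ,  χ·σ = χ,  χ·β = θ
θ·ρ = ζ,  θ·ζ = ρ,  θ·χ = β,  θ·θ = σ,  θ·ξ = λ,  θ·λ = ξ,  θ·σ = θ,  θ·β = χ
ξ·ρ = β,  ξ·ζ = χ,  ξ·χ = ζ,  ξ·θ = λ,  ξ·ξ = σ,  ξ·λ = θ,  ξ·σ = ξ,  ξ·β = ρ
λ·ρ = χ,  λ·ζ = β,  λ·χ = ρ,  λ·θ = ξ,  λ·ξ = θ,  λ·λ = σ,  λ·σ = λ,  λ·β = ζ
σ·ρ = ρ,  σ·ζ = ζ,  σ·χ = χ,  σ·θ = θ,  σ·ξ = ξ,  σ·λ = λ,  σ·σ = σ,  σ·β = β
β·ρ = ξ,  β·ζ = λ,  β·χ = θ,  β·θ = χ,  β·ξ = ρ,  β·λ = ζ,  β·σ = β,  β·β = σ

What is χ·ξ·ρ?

χ·ξ = ζ
ζ·ρ = θ

θ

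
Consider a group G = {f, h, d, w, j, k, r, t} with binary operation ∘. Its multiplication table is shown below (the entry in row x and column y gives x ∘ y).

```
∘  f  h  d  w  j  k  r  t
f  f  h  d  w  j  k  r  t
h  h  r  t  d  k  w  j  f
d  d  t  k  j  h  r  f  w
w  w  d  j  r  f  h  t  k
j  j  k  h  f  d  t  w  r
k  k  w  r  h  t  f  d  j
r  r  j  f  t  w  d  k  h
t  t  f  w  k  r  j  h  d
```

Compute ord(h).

The identity element is f (its row matches the header).
h^1 = h
h^2 = h ∘ h = r
h^3 = r ∘ h = j
h^4 = j ∘ h = k
h^5 = k ∘ h = w
h^6 = w ∘ h = d
h^7 = d ∘ h = t
h^8 = t ∘ h = f
The first power of h equal to the identity is h^8, so ord(h) = 8.

8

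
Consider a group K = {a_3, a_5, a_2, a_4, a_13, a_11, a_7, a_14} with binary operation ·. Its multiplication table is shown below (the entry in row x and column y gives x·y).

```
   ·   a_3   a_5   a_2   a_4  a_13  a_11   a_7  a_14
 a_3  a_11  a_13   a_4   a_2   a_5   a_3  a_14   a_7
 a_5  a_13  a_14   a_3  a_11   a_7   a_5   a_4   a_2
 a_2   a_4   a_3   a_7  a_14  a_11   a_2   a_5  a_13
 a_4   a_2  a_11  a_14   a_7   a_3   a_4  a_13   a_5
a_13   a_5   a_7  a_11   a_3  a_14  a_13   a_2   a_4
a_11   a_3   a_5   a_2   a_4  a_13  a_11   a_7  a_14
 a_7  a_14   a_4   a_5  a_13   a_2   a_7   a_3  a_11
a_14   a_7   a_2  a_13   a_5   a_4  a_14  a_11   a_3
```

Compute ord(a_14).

4

The identity element is a_11 (its row matches the header).
a_14^1 = a_14
a_14^2 = a_14·a_14 = a_3
a_14^3 = a_3·a_14 = a_7
a_14^4 = a_7·a_14 = a_11
The first power of a_14 equal to the identity is a_14^4, so ord(a_14) = 4.
(Structurally, K here is isomorphic to the cyclic group Z_8.)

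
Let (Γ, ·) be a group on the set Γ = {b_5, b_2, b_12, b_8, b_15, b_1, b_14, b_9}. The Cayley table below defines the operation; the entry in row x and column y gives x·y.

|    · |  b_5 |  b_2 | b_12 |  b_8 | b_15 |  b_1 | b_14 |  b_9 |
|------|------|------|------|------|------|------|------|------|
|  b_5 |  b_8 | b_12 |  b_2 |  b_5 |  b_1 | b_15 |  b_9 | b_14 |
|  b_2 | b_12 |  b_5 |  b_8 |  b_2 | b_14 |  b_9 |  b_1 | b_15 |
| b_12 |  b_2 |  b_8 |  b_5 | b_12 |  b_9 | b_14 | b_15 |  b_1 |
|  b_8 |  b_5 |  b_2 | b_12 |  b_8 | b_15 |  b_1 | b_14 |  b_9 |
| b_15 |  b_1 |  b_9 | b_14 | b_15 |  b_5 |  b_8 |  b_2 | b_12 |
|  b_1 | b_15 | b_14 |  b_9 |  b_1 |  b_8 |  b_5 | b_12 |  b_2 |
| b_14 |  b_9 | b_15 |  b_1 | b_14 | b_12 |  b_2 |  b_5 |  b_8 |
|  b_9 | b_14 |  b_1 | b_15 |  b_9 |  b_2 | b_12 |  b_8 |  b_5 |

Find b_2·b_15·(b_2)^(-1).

b_1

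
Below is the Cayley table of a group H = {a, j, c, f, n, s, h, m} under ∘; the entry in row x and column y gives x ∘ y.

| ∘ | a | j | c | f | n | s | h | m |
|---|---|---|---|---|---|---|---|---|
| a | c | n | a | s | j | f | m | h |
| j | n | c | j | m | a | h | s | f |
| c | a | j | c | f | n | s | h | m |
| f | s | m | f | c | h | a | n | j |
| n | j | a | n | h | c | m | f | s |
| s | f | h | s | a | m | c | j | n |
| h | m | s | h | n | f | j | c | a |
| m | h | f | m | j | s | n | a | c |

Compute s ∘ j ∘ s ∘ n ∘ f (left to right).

s ∘ j = h
h ∘ s = j
j ∘ n = a
a ∘ f = s

s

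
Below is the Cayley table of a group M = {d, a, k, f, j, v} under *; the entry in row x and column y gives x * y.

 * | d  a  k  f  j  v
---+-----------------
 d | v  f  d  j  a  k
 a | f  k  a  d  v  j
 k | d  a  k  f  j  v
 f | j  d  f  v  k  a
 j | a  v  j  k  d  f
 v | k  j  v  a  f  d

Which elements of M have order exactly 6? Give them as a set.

{f, j}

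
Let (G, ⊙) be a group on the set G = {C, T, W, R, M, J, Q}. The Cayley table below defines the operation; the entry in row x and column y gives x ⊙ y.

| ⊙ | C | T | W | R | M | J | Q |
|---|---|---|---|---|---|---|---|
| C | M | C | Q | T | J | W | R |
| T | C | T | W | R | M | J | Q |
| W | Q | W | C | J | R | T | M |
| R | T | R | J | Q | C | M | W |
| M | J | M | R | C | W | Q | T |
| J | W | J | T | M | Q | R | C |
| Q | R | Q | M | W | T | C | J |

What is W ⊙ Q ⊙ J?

W ⊙ Q = M
M ⊙ J = Q

Q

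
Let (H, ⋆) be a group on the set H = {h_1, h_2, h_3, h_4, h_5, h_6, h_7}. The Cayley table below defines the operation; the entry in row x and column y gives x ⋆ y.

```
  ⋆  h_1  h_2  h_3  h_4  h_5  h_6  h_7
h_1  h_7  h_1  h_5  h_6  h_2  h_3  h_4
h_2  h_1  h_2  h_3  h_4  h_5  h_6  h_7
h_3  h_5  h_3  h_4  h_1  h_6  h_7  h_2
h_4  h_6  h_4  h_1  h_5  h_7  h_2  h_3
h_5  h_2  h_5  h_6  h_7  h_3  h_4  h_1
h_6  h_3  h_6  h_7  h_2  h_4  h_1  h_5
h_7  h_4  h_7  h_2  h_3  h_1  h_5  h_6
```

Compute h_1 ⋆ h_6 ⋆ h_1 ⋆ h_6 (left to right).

h_1 ⋆ h_6 = h_3
h_3 ⋆ h_1 = h_5
h_5 ⋆ h_6 = h_4

h_4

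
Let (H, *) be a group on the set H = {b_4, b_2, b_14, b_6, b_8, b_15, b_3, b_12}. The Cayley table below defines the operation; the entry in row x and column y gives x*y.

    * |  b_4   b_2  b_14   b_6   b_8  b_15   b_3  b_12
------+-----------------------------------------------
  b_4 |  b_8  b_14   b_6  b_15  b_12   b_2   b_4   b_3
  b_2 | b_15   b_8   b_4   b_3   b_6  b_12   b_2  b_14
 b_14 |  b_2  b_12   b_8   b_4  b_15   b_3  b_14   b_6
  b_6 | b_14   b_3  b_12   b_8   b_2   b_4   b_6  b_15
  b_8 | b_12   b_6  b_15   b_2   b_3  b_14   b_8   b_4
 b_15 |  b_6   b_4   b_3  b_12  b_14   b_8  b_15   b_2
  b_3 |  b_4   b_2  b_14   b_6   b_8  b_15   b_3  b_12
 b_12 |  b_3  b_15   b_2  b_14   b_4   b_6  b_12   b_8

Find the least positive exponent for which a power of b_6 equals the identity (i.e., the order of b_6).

The identity element is b_3 (its row matches the header).
b_6^1 = b_6
b_6^2 = b_6*b_6 = b_8
b_6^3 = b_8*b_6 = b_2
b_6^4 = b_2*b_6 = b_3
The first power of b_6 equal to the identity is b_6^4, so ord(b_6) = 4.

4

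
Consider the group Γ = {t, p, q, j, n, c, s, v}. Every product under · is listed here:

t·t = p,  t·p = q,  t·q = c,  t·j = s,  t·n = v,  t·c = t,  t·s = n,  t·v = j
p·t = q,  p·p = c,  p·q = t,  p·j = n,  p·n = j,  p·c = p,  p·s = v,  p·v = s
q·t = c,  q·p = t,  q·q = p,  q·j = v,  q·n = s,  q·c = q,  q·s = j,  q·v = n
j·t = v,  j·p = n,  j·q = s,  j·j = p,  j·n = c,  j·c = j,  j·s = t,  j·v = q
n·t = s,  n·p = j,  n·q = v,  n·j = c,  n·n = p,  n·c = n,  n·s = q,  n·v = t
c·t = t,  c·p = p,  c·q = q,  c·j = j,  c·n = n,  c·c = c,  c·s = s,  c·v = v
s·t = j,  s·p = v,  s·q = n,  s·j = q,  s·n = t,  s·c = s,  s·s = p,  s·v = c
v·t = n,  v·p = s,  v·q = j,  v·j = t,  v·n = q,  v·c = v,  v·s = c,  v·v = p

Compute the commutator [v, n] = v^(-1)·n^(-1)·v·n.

p

Identity is c; from the table v^(-1) = s and n^(-1) = j.
s·j = q
q·v = n
n·n = p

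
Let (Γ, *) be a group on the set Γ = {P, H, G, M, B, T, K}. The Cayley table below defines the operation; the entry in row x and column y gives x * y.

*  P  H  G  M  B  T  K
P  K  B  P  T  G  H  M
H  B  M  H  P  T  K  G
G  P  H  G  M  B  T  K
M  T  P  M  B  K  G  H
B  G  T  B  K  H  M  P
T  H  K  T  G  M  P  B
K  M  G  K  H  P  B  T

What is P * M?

T

Read row P, column M: P * M = T.
(Structurally, Γ here is isomorphic to the cyclic group Z_7.)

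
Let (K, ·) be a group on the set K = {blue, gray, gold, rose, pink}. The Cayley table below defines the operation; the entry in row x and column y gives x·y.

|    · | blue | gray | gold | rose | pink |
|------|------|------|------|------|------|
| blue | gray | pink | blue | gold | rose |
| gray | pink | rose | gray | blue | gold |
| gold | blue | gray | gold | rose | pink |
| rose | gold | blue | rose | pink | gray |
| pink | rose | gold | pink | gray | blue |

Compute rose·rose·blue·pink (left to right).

rose·rose = pink
pink·blue = rose
rose·pink = gray

gray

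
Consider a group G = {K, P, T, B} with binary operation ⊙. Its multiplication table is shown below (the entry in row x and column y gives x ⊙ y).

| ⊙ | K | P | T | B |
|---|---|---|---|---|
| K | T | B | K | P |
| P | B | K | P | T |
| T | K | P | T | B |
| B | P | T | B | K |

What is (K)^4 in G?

K^1 = K
K^2 = K ⊙ K = T
K^3 = T ⊙ K = K
K^4 = K ⊙ K = T
(Structurally, G here is isomorphic to the cyclic group Z_4.)

T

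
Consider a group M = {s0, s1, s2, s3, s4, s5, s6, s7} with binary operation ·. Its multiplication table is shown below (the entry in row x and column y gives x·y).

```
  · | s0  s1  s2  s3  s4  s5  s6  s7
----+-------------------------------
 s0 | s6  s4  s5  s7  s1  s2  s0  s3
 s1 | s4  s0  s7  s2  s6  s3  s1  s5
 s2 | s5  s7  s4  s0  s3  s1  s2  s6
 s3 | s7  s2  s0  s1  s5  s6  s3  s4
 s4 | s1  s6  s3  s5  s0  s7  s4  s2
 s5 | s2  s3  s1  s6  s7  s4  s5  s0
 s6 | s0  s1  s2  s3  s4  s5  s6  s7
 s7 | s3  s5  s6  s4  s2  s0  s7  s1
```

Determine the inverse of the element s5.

First locate the identity: row s6 matches the header, so s6 is the identity.
Scan row s5 for s6: s5·s3 = s6. Hence s5^(-1) = s3.

s3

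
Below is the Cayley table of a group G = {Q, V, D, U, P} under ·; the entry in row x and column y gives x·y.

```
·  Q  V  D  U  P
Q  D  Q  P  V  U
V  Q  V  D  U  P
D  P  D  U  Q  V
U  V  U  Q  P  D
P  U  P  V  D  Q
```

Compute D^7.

U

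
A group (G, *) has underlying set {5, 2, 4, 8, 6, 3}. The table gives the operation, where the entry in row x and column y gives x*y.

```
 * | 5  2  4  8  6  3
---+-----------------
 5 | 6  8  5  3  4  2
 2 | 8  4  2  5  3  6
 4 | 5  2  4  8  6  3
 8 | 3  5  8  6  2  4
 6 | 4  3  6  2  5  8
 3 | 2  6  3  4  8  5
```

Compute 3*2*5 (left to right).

3*2 = 6
6*5 = 4

4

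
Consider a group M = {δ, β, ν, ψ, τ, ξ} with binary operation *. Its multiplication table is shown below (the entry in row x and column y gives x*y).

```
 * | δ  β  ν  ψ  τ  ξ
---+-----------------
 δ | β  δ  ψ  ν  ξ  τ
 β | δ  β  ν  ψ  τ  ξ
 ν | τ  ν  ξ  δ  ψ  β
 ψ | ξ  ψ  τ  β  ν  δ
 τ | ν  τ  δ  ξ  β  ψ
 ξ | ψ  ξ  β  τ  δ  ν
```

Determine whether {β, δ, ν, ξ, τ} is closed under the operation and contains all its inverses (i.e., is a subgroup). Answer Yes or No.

ν*τ = ψ, which is not in {β, δ, ν, ξ, τ}.
The subset is not closed under *, so it is not a subgroup.

No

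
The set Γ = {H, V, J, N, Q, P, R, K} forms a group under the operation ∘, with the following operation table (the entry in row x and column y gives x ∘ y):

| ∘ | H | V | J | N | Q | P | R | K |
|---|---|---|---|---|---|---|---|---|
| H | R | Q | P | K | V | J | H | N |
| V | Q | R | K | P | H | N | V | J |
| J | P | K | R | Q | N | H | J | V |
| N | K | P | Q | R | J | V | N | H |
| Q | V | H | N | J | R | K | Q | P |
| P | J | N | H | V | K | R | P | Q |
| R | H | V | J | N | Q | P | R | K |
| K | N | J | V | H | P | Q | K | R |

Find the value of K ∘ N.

H

Read row K, column N: K ∘ N = H.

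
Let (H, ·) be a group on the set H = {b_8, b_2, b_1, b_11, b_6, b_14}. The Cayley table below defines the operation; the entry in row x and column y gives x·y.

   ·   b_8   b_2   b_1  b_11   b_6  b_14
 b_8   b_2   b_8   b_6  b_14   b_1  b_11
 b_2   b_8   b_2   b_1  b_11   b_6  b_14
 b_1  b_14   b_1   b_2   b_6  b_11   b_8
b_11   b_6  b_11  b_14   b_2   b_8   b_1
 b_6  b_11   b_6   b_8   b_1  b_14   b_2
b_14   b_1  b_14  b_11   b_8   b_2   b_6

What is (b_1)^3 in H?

b_1

b_1^1 = b_1
b_1^2 = b_1·b_1 = b_2
b_1^3 = b_2·b_1 = b_1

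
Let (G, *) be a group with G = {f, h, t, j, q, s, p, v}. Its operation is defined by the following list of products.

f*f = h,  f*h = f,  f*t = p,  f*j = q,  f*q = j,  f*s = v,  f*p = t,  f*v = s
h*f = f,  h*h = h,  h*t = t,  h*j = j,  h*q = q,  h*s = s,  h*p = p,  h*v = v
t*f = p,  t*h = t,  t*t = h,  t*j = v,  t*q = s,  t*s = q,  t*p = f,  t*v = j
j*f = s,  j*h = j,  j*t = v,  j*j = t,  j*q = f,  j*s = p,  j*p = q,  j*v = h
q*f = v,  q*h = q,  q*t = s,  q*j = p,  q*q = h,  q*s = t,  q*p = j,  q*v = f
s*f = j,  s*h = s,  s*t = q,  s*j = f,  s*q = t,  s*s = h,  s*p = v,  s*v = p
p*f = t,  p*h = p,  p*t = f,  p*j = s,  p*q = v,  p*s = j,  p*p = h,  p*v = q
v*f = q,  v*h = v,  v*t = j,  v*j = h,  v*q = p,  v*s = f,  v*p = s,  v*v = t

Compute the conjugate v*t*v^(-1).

t

The identity is h. In row v, the entry h sits in column j, so v^(-1) = j.
v*t = j
j*j = t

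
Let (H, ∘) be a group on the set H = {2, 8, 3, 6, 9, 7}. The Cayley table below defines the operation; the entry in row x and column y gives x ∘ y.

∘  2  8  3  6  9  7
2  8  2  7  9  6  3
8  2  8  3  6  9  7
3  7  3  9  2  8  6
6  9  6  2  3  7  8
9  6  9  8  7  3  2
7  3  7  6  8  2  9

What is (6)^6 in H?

6^1 = 6
6^2 = 6 ∘ 6 = 3
6^3 = 3 ∘ 6 = 2
6^4 = 2 ∘ 6 = 9
6^5 = 9 ∘ 6 = 7
6^6 = 7 ∘ 6 = 8
(Structurally, H here is isomorphic to the cyclic group Z_6.)

8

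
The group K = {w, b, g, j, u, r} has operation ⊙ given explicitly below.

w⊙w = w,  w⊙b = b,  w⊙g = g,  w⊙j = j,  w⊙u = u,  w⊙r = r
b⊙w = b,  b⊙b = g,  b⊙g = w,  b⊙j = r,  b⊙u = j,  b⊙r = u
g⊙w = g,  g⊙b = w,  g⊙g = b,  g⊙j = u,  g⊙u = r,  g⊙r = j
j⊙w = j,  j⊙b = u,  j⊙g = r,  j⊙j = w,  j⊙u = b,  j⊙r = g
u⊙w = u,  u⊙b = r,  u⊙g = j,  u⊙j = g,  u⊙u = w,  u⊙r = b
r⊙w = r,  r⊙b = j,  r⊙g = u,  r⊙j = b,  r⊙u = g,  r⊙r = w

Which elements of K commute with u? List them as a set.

{u, w}

Compare row u with column u entry by entry.
b ⊙ u = j but u ⊙ b = r, so b does not.
Collecting the elements that commute with u: C(u) = {u, w}.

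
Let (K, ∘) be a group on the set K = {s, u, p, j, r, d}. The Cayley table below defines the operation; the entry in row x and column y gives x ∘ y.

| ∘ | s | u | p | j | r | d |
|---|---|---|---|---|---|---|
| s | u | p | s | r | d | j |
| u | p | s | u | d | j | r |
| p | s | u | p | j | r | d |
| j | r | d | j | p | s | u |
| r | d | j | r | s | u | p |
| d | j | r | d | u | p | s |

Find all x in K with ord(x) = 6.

Identity is p. Compute the order of each non-identity element by repeated multiplication:
  s: s → u → p  (order 3)
  u: u → s → p  (order 3)
  j: j → p  (order 2)
  r: r → u → j → s → d → p  (order 6)
  d: d → s → j → u → r → p  (order 6)
Elements of order 6: {d, r}.

{d, r}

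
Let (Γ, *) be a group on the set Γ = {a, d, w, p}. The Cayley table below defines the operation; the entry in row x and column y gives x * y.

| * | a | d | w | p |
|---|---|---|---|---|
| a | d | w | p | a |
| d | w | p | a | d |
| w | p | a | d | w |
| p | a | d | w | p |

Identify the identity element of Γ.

p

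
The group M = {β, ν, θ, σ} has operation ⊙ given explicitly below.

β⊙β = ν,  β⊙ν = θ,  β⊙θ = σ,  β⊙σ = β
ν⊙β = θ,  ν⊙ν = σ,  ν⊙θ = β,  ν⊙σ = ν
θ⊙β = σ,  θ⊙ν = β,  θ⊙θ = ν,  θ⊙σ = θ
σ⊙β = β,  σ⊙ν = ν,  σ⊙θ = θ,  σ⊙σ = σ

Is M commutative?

Yes

Check whether the table is symmetric across its main diagonal.
Every entry (row x, col y) equals the entry (row y, col x), so M is abelian.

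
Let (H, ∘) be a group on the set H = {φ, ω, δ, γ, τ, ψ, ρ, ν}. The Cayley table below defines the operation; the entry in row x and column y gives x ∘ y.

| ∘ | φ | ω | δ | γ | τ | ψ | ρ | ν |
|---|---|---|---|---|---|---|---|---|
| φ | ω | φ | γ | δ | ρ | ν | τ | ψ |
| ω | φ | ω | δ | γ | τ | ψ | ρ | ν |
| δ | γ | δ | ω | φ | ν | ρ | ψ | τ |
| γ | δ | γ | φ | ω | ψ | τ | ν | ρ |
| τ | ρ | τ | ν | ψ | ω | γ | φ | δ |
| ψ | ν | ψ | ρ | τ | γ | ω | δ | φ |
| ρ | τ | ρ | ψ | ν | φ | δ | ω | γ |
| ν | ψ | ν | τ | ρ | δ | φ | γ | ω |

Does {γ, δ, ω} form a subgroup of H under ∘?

δ ∘ γ = φ, which is not in {γ, δ, ω}.
The subset is not closed under ∘, so it is not a subgroup.

No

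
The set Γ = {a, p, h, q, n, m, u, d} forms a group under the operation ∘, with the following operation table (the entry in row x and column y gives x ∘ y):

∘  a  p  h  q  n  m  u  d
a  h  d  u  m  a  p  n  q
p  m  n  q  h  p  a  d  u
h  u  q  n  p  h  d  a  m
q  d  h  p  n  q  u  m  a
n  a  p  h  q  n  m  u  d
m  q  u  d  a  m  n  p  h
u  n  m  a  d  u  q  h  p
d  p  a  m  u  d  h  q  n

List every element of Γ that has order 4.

Identity is n. Compute the order of each non-identity element by repeated multiplication:
  a: a → h → u → n  (order 4)
  p: p → n  (order 2)
  h: h → n  (order 2)
  q: q → n  (order 2)
  m: m → n  (order 2)
  u: u → h → a → n  (order 4)
  d: d → n  (order 2)
Elements of order 4: {a, u}.

{a, u}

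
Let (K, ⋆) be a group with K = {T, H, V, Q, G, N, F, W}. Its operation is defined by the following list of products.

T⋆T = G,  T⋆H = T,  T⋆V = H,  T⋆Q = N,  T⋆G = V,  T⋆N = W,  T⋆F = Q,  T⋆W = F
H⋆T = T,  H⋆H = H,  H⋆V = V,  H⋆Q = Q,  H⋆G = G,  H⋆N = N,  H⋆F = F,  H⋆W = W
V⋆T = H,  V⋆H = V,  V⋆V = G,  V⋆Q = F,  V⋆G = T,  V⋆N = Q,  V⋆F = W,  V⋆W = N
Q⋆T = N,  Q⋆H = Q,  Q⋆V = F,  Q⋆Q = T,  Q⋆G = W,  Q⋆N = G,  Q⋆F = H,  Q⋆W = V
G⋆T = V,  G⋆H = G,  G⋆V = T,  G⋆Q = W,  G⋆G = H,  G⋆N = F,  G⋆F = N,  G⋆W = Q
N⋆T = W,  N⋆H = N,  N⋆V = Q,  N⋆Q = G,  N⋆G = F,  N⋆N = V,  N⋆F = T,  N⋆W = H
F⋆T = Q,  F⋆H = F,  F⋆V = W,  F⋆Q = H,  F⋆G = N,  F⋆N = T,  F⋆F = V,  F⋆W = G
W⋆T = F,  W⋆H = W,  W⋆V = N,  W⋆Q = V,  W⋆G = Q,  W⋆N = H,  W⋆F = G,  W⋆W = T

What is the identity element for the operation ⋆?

The identity e satisfies e ⋆ x = x for all x, so its row in the table reproduces the column headers.
Row H reads: T, H, V, Q, G, N, F, W — exactly the header order. So H is the identity.

H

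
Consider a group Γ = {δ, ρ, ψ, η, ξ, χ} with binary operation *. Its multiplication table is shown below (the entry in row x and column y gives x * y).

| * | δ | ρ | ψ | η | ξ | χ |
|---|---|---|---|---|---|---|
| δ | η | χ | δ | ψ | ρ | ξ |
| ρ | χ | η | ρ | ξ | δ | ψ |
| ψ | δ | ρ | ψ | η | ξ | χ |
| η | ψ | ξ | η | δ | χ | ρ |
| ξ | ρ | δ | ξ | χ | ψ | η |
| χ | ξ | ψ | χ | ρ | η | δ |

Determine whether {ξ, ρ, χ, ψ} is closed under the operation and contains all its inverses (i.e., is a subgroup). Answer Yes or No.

ρ * ρ = η, which is not in {ξ, ρ, χ, ψ}.
The subset is not closed under *, so it is not a subgroup.
(Structurally, Γ here is isomorphic to the cyclic group Z_6.)

No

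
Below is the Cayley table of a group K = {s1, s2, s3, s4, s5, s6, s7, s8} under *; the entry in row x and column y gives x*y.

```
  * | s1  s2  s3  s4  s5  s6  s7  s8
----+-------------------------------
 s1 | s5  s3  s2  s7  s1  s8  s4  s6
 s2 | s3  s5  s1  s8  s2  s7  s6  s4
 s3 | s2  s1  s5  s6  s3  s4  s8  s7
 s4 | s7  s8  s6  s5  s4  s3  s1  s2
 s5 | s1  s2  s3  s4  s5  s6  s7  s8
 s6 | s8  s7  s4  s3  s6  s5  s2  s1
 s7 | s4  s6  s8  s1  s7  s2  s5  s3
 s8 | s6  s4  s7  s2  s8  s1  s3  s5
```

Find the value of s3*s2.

Read row s3, column s2: s3*s2 = s1.

s1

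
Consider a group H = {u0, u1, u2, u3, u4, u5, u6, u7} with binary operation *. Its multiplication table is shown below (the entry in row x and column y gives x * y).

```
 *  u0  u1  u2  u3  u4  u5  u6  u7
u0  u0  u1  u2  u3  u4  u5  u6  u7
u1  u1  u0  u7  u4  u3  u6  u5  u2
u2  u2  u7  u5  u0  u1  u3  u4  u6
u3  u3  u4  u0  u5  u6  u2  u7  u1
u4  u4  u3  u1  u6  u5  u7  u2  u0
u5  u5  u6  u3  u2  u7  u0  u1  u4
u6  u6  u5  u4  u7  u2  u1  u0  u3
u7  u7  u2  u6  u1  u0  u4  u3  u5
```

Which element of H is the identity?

u0

The identity e satisfies e * x = x for all x, so its row in the table reproduces the column headers.
Row u0 reads: u0, u1, u2, u3, u4, u5, u6, u7 — exactly the header order. So u0 is the identity.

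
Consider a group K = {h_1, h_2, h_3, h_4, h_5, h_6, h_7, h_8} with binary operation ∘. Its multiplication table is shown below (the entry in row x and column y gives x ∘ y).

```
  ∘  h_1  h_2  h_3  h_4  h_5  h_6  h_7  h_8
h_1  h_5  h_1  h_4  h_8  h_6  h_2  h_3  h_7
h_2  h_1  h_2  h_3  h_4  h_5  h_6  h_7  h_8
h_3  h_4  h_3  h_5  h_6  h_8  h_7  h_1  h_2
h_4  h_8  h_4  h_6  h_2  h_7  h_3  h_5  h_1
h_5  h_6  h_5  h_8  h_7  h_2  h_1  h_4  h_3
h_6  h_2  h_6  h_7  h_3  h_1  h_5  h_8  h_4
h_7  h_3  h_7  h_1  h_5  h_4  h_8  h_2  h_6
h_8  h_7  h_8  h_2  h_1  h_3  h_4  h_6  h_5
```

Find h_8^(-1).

First locate the identity: row h_2 matches the header, so h_2 is the identity.
Scan row h_8 for h_2: h_8 ∘ h_3 = h_2. Hence h_8^(-1) = h_3.
(Structurally, K here is isomorphic to Z_2 x Z_4.)

h_3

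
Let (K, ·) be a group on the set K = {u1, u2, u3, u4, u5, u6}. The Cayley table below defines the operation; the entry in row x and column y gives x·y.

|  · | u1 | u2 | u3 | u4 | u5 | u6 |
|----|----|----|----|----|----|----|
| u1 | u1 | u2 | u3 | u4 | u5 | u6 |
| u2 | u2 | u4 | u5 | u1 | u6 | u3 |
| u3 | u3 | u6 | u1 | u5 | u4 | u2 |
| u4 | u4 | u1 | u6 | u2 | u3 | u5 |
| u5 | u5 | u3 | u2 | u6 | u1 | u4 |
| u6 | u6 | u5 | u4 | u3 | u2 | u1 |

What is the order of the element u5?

2

The identity element is u1 (its row matches the header).
u5^1 = u5
u5^2 = u5·u5 = u1
The first power of u5 equal to the identity is u5^2, so ord(u5) = 2.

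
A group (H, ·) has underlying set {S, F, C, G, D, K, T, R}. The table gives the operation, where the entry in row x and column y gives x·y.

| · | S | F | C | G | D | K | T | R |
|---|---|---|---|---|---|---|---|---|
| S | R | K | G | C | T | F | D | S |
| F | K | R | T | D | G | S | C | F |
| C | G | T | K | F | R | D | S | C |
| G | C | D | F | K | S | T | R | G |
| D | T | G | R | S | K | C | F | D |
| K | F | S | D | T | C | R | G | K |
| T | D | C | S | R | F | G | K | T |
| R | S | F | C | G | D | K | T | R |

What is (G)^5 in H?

G

G^1 = G
G^2 = G·G = K
G^3 = K·G = T
G^4 = T·G = R
G^5 = R·G = G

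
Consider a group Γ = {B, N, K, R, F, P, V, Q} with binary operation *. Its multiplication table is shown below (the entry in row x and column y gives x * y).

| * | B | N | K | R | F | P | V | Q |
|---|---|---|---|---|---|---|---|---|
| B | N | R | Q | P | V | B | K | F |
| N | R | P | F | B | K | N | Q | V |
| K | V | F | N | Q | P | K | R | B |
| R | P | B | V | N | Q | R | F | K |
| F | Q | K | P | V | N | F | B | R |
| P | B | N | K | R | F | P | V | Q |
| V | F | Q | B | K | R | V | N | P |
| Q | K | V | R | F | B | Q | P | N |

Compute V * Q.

Read row V, column Q: V * Q = P.

P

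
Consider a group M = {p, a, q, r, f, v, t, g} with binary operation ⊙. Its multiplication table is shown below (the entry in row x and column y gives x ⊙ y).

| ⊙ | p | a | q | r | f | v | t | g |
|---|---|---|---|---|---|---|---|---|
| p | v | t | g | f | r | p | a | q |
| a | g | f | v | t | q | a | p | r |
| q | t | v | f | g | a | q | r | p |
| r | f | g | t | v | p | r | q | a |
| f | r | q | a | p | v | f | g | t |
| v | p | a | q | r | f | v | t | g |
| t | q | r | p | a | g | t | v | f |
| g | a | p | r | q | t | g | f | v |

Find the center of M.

An element z is central iff its row equals its column in the table.
For r: r ⊙ a = g ≠ t = a ⊙ r, so r ∉ Z.
Checking each element this way leaves Z(M) = {f, v}.
(Structurally, M here is isomorphic to the dihedral group D_4.)

{f, v}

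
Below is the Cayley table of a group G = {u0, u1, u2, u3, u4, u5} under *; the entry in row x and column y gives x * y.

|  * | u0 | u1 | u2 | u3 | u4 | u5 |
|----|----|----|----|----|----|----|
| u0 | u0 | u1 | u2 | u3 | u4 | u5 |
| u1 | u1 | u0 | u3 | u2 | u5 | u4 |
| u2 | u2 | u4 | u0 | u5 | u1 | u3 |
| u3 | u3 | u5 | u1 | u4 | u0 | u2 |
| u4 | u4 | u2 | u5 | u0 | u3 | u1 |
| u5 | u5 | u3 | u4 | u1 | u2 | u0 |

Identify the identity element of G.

The identity e satisfies e * x = x for all x, so its row in the table reproduces the column headers.
Row u0 reads: u0, u1, u2, u3, u4, u5 — exactly the header order. So u0 is the identity.
(Structurally, G here is isomorphic to the symmetric group S_3.)

u0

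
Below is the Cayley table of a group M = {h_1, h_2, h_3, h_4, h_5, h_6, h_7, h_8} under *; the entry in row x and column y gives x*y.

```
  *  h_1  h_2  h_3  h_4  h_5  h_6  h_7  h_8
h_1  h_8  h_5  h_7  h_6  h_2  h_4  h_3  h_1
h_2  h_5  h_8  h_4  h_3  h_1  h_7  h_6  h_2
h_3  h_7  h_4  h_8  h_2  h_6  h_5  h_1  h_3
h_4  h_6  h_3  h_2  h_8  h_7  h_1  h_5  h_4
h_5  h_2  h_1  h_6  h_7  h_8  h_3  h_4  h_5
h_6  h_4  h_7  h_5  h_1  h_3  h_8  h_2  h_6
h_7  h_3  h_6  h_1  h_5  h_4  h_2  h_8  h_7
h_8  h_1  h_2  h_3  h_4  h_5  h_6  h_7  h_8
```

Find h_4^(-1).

First locate the identity: row h_8 matches the header, so h_8 is the identity.
Scan row h_4 for h_8: h_4*h_4 = h_8. Hence h_4^(-1) = h_4.

h_4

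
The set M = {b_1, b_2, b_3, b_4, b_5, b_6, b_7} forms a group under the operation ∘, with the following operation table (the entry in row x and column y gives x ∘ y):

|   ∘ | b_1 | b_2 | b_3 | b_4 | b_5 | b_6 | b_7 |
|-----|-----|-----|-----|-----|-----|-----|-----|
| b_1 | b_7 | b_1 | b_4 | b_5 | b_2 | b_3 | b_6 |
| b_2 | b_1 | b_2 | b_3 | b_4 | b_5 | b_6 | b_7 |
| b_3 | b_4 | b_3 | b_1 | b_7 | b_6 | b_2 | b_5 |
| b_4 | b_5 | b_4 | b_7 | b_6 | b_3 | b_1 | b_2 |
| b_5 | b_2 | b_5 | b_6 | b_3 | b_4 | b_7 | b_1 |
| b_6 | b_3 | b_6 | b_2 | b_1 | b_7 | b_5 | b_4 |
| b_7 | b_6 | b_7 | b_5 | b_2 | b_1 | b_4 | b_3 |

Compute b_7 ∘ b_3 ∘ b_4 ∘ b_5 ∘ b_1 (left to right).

b_7 ∘ b_3 = b_5
b_5 ∘ b_4 = b_3
b_3 ∘ b_5 = b_6
b_6 ∘ b_1 = b_3

b_3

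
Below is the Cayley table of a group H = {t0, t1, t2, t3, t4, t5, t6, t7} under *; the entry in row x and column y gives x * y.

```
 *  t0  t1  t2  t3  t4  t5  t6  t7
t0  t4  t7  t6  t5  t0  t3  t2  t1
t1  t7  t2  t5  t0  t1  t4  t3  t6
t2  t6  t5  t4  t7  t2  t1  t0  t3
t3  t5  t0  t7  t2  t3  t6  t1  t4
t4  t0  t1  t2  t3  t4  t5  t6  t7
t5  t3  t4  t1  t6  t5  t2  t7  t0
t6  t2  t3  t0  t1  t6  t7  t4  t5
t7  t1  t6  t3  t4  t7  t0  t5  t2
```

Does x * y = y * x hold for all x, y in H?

Check whether the table is symmetric across its main diagonal.
Every entry (row x, col y) equals the entry (row y, col x), so H is abelian.

Yes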